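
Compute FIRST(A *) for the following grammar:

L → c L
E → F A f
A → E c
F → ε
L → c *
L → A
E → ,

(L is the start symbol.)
FIRST sets of the non-terminals involved (from the grammar, by fixed-point iteration):
  FIRST(A) = { ',' }

To compute FIRST(A *), process the symbols left to right:
Symbol A is a non-terminal. Add FIRST(A) \ {ε} = { ',' }
A is not nullable (ε ∉ FIRST(A)), so stop here.
FIRST(A *) = { ',' }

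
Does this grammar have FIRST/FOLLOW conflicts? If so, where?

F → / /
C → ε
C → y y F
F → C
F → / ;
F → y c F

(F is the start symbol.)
A FIRST/FOLLOW conflict occurs when a non-terminal N has a nullable alternative N → β (β ⇒* ε) and another alternative N → α with FIRST(α) ∩ FOLLOW(N) ≠ ∅: on such a lookahead the parser cannot decide between expanding α and letting N vanish via β.

Nullable non-terminals: C, F.
FIRST sets used below: FIRST(C) = { 'y', ε }

C: nullable alternative(s) C → ε; FOLLOW(C) = { $ }
  C → ε: FIRST \ {ε} = { } — this is the only nullable alternative, skip
  C → y y F: FIRST \ {ε} = { 'y' } — disjoint from FOLLOW(C)

F: nullable alternative(s) F → C; FOLLOW(F) = { $ }
  F → / /: FIRST \ {ε} = { '/' } — disjoint from FOLLOW(F)
  F → C: FIRST \ {ε} = { 'y' } — this is the only nullable alternative, skip
  F → / ;: FIRST \ {ε} = { '/' } — disjoint from FOLLOW(F)
  F → y c F: FIRST \ {ε} = { 'y' } — disjoint from FOLLOW(F)

No FIRST/FOLLOW conflicts found.

Answer: No FIRST/FOLLOW conflicts.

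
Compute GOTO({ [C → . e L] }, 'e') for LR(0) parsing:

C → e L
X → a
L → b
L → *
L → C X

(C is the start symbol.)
GOTO(I, 'e') = CLOSURE({ [A → αX.β] : [A → α.Xβ] ∈ I, X = 'e' })

Items with dot before 'e', with the dot advanced:
  [C → . e L] → [C → e . L]
Closure of the advanced items:
  [C → e . L] has the dot before L: add [L → . b], [L → . *], [L → . C X]
  [L → . C X] has the dot before C: add [C → . e L]

GOTO = { [C → . e L], [C → e . L], [L → . *], [L → . C X], [L → . b] }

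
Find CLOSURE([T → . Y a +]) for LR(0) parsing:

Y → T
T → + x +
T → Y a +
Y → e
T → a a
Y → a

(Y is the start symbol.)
Start with: [T → . Y a +]
  [T → . Y a +] has the dot before Y: add [Y → . T], [Y → . e], [Y → . a]
  [Y → . T] has the dot before T: add [T → . + x +], [T → . a a]
No further items can be added.

CLOSURE = { [T → . + x +], [T → . Y a +], [T → . a a], [Y → . T], [Y → . a], [Y → . e] }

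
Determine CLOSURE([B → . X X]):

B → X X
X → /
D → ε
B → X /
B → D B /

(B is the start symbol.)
{ [B → . X X], [X → . /] }

To compute CLOSURE, for each item [A → α.Bβ] where B is a non-terminal, add [B → .γ] for all productions B → γ; repeat for the newly added items until nothing changes.

Start with: [B → . X X]
  [B → . X X] has the dot before X: add [X → . /]
No further items can be added.

CLOSURE = { [B → . X X], [X → . /] }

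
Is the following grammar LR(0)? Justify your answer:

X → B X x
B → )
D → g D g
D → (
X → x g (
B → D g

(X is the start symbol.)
A grammar is LR(0) if no state in the canonical LR(0) collection has:
  - both a shift item (dot before a terminal) and a complete item (shift-reduce conflict), or
  - two or more complete items (reduce-reduce conflict; the accept item [X' → X .] counts as a complete item here).

Augment with X' → X and build the canonical LR(0) collection (I0 = CLOSURE({[X' → . X]}), then GOTO on every symbol after a dot until no new states appear). It has 15 states:
  I0: { [B → . )], [B → . D g], [D → . (], [D → . g D g], [X → . B X x], [X → . x g (], [X' → . X] }  — shift
  I1: { [D → ( .] }  — reduce
  I2: { [B → ) .] }  — reduce
  I3: { [B → . )], [B → . D g], [D → . (], [D → . g D g], [X → . B X x], [X → . x g (], [X → B . X x] }  — shift
  I4: { [B → D . g] }  — shift
  I5: { [X' → X .] }  — accept
  I6: { [D → . (], [D → . g D g], [D → g . D g] }  — shift
  I7: { [X → x . g (] }  — shift
  I8: { [X → x g . (] }  — shift
  I9: { [X → x g ( .] }  — reduce
  I10: { [D → g D . g] }  — shift
  I11: { [D → g D g .] }  — reduce
  I12: { [B → D g .] }  — reduce
  I13: { [X → B X . x] }  — shift
  I14: { [X → B X x .] }  — reduce

Every state is either a pure shift/goto state or contains exactly one complete item and nothing to shift — no conflicts. The grammar is LR(0).

Answer: Yes, the grammar is LR(0)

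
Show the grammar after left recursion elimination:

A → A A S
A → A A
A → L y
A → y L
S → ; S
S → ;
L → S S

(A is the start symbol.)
A → L y A'
A → y L A'
A' → A S A'
A' → A A'
A' → ε
S → ; S
S → ;
L → S S

A is directly left-recursive. The standard transformation for
  A → A α₁ | ... | A α_m | β₁ | ... | β_n
is
  A  → β₁ A' | ... | β_n A'
  A' → α₁ A' | ... | α_m A' | ε

A → L y becomes A → L y A'
A → y L becomes A → y L A'
A → A A S becomes A' → A S A'
A → A A becomes A' → A A'
Add A' → ε

Productions for other non-terminals are unchanged:
  S → ; S
  S → ;
  L → S S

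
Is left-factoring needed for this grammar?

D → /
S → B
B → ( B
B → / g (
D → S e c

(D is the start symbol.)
No, left-factoring is not needed

Left-factoring is needed when two productions for the same non-terminal
share a common prefix on the right-hand side.

Productions for D:
  D → /
  D → S e c
Productions for B:
  B → ( B
  B → / g (

No common prefixes found.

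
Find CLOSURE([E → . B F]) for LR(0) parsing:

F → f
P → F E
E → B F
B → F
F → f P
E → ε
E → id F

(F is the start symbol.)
{ [B → . F], [E → . B F], [F → . f P], [F → . f] }

To compute CLOSURE, for each item [A → α.Bβ] where B is a non-terminal, add [B → .γ] for all productions B → γ; repeat for the newly added items until nothing changes.

Start with: [E → . B F]
  [E → . B F] has the dot before B: add [B → . F]
  [B → . F] has the dot before F: add [F → . f], [F → . f P]
No further items can be added.

CLOSURE = { [B → . F], [E → . B F], [F → . f P], [F → . f] }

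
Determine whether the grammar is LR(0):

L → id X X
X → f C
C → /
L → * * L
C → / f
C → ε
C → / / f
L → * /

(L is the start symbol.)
A grammar is LR(0) if no state in the canonical LR(0) collection has:
  - both a shift item (dot before a terminal) and a complete item (shift-reduce conflict), or
  - two or more complete items (reduce-reduce conflict; the accept item [L' → L .] counts as a complete item here).

Augment with L' → L and build the canonical LR(0) collection (I0 = CLOSURE({[L' → . L]}), then GOTO on every symbol after a dot until no new states appear). It has 15 states:
  I0: { [L → . * * L], [L → . * /], [L → . id X X], [L' → . L] }  — shift
  I1: { [L → * . * L], [L → * . /] }  — shift
  I2: { [L' → L .] }  — accept
  I3: { [L → id . X X], [X → . f C] }  — shift
  I4: { [L → id X . X], [X → . f C] }  — shift
  I5: { [C → . / / f], [C → . / f], [C → . /], [C → .], [X → f . C] }  — shift, reduce
  I6: { [C → / . / f], [C → / . f], [C → / .] }  — shift, reduce
  I7: { [X → f C .] }  — reduce
  I8: { [C → / / . f] }  — shift
  I9: { [C → / f .] }  — reduce
  I10: { [C → / / f .] }  — reduce
  I11: { [L → id X X .] }  — reduce
  I12: { [L → * * . L], [L → . * * L], [L → . * /], [L → . id X X] }  — shift
  I13: { [L → * / .] }  — reduce
  I14: { [L → * * L .] }  — reduce

Conflict in state I5:
  Shift-reduce conflict between [C → .] and [C → . /]
So the grammar is NOT LR(0).

Answer: No. Shift-reduce conflict between [C → .] and [C → . /]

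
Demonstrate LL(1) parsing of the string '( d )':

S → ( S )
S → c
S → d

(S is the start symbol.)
LL(1) parsing maintains a stack (initially the start symbol over $) and the input. At each step: if the stack top is a terminal, match it against the current input token; if it is a non-terminal N, replace it with the RHS of M[N, lookahead] (the unique production whose predict set contains the lookahead).

Stack is shown with the top on the left.

Stack    Input    Action
------------------------
S $      ( d ) $  output S → ( S )
( S ) $  ( d ) $  match '('
S ) $    d ) $    output S → d
d ) $    d ) $    match 'd'
) $      ) $      match ')'
$        $        accept

The string is accepted.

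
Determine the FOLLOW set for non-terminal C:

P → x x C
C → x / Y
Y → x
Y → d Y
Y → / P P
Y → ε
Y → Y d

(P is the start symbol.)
To compute FOLLOW(C), find every occurrence of C on a right-hand side N → α C β: add FIRST(β) \ {ε}, and if β is empty or nullable also add FOLLOW(N). Iterate to a fixed point.

In P → x x C: C is at the end, add FOLLOW(P)

The FOLLOW sets referred to above (computed the same way, to a fixed point):
  FOLLOW(P) = { $, 'd', 'x' }

Taking the union: FOLLOW(C) = { $, 'd', 'x' }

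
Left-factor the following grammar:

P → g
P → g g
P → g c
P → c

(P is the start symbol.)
P → g P'
P' → ε
P' → g
P' → c
P → c

Left-factoring transforms A → αβ₁ | αβ₂ into A → αA' and A' → β₁ | β₂
(α is the longest common prefix among the alternatives). Repeat until
no nonterminal has two alternatives with a common prefix.

Round 1: P has alternatives sharing prefix 'g'. Introduce P': P → g P'
  Add: P' → ε
  Add: P' → g
  Add: P' → c

No remaining common prefixes — done.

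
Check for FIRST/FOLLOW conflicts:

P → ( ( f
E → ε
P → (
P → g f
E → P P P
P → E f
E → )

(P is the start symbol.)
A FIRST/FOLLOW conflict occurs when a non-terminal N has a nullable alternative N → β (β ⇒* ε) and another alternative N → α with FIRST(α) ∩ FOLLOW(N) ≠ ∅: on such a lookahead the parser cannot decide between expanding α and letting N vanish via β.

Nullable non-terminals: E.
FIRST sets used below: FIRST(P) = { '(', ')', 'f', 'g' }

E: nullable alternative(s) E → ε; FOLLOW(E) = { 'f' }
  E → ε: FIRST \ {ε} = { } — this is the only nullable alternative, skip
  E → P P P: FIRST \ {ε} = { '(', ')', 'f', 'g' } — overlaps FOLLOW(E) on { 'f' }: CONFLICT
  E → ): FIRST \ {ε} = { ')' } — disjoint from FOLLOW(E)

P has no nullable alternative, so no FIRST/FOLLOW check is needed there.

So the grammar has 1 FIRST/FOLLOW conflict (marked CONFLICT above).

Answer: Yes. E → P P P with FOLLOW(E) on { 'f' }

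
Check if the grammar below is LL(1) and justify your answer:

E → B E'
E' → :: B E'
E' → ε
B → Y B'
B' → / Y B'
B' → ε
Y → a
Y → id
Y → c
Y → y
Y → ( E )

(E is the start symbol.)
Yes, the grammar is LL(1).

A grammar is LL(1) if for each non-terminal N with multiple productions, the predict sets of those productions are pairwise disjoint, where PREDICT(N → α) = (FIRST(α) \ {ε}) ∪ (FOLLOW(N) if α ⇒* ε).

Relevant sets:
  FOLLOW(E') = { $, ')' }
  FOLLOW(B') = { $, ')', '::' }

For E':
  PREDICT(E' → :: B E') = { '::' }
  PREDICT(E' → ε) = { $, ')' }
For B':
  PREDICT(B' → '/' Y B') = { '/' }
  PREDICT(B' → ε) = { $, ')', '::' }
For Y:
  PREDICT(Y → a) = { 'a' }
  PREDICT(Y → id) = { 'id' }
  PREDICT(Y → c) = { 'c' }
  PREDICT(Y → y) = { 'y' }
  PREDICT(Y → '(' E ')') = { '(' }
E, B have a single production, so nothing to check there.

All predict sets are disjoint. The grammar IS LL(1).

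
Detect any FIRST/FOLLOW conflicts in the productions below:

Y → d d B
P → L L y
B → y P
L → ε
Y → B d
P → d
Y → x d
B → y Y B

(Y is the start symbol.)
No FIRST/FOLLOW conflicts.

Nullable non-terminals: L.
L has a nullable alternative but only one production, so nothing to check.

B, P, Y have no nullable alternative, so no FIRST/FOLLOW check is needed there.

No FIRST/FOLLOW conflicts found.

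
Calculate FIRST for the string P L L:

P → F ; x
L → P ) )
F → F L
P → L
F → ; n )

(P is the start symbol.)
FIRST sets of the non-terminals involved (from the grammar, by fixed-point iteration):
  FIRST(P) = { ';' }

To compute FIRST(P L L), process the symbols left to right:
Symbol P is a non-terminal. Add FIRST(P) \ {ε} = { ';' }
P is not nullable (ε ∉ FIRST(P)), so stop here.
FIRST(P L L) = { ';' }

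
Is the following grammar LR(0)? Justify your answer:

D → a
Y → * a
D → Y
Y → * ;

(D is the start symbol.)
Yes, the grammar is LR(0)

A grammar is LR(0) if no state in the canonical LR(0) collection has:
  - both a shift item (dot before a terminal) and a complete item (shift-reduce conflict), or
  - two or more complete items (reduce-reduce conflict; the accept item [D' → D .] counts as a complete item here).

Augment with D' → D and build the canonical LR(0) collection (I0 = CLOSURE({[D' → . D]}), then GOTO on every symbol after a dot until no new states appear). It has 7 states:
  I0: { [D → . Y], [D → . a], [D' → . D], [Y → . * ;], [Y → . * a] }  — shift
  I1: { [Y → * . ;], [Y → * . a] }  — shift
  I2: { [D' → D .] }  — accept
  I3: { [D → Y .] }  — reduce
  I4: { [D → a .] }  — reduce
  I5: { [Y → * ; .] }  — reduce
  I6: { [Y → * a .] }  — reduce

Every state is either a pure shift/goto state or contains exactly one complete item and nothing to shift — no conflicts. The grammar is LR(0).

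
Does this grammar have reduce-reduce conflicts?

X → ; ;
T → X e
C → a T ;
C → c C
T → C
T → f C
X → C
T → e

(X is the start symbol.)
A reduce-reduce conflict occurs when an LR(0) state has two complete items [A → α .] and [B → β .] — both call for a reduction, and with no lookahead the parser cannot choose between them.

Augment with X' → X and build the canonical LR(0) collection (I0 = CLOSURE({[X' → . X]}), then GOTO on every symbol after a dot until no new states appear). It has 16 states:
  I0: { [C → . a T ;], [C → . c C], [X → . ; ;], [X → . C], [X' → . X] }  — shift
  I1: { [X → ; . ;] }  — shift
  I2: { [X → C .] }  — reduce
  I3: { [X' → X .] }  — accept
  I4: { [C → . a T ;], [C → . c C], [C → a . T ;], [T → . C], [T → . X e], [T → . e], [T → . f C], [X → . ; ;], [X → . C] }  — shift
  I5: { [C → . a T ;], [C → . c C], [C → c . C] }  — shift
  I6: { [C → c C .] }  — reduce
  I7: { [T → C .], [X → C .] }  — 2 reduces
  I8: { [C → a T . ;] }  — shift
  I9: { [T → X . e] }  — shift
  I10: { [T → e .] }  — reduce
  I11: { [C → . a T ;], [C → . c C], [T → f . C] }  — shift
  I12: { [T → f C .] }  — reduce
  I13: { [T → X e .] }  — reduce
  I14: { [C → a T ; .] }  — reduce
  I15: { [X → ; ; .] }  — reduce

I7 contains complete items [T → C .], [X → C .] — reduce-reduce conflict.

Answer: Yes — I7: [T → C .] vs [X → C .]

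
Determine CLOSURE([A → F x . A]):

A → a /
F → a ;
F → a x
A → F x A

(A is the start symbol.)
To compute CLOSURE, for each item [A → α.Bβ] where B is a non-terminal, add [B → .γ] for all productions B → γ; repeat for the newly added items until nothing changes.

Start with: [A → F x . A]
  [A → F x . A] has the dot before A: add [A → . a /], [A → . F x A]
  [A → . F x A] has the dot before F: add [F → . a ;], [F → . a x]
No further items can be added.

CLOSURE = { [A → . F x A], [A → . a /], [A → F x . A], [F → . a ;], [F → . a x] }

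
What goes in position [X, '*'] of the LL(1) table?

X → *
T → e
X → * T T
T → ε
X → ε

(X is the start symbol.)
To find M[X, '*'], we find productions for X where '*' is in the predict set (PREDICT(N → α) = (FIRST(α) \ {ε}) ∪ (FOLLOW(N) if α ⇒* ε)).

Relevant sets:
  FOLLOW(X) = { $ }

X → *: PREDICT = { '*' }
  '*' is in predict set, so this production goes in M[X, '*']
X → * T T: PREDICT = { '*' }
  '*' is in predict set, so this production goes in M[X, '*']
X → ε: PREDICT = { $ }

M[X, '*'] = X → *, X → * T T  (a multiply-defined cell — the grammar is not LL(1))

Answer: X → *, X → * T T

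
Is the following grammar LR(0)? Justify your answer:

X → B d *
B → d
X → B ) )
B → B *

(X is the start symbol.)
Yes, the grammar is LR(0)

Augment with X' → X and build the canonical LR(0) collection (I0 = CLOSURE({[X' → . X]}), then GOTO on every symbol after a dot until no new states appear). It has 9 states:
  I0: { [B → . B *], [B → . d], [X → . B ) )], [X → . B d *], [X' → . X] }  — shift
  I1: { [B → B . *], [X → B . ) )], [X → B . d *] }  — shift
  I2: { [X' → X .] }  — accept
  I3: { [B → d .] }  — reduce
  I4: { [X → B ) . )] }  — shift
  I5: { [B → B * .] }  — reduce
  I6: { [X → B d . *] }  — shift
  I7: { [X → B d * .] }  — reduce
  I8: { [X → B ) ) .] }  — reduce

Every state is either a pure shift/goto state or contains exactly one complete item and nothing to shift — no conflicts. The grammar is LR(0).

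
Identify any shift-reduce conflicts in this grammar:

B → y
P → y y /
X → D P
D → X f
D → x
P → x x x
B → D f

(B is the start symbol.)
Augment with B' → B and build the canonical LR(0) collection (I0 = CLOSURE({[B' → . B]}), then GOTO on every symbol after a dot until no new states appear). It has 15 states:
  I0: { [B → . D f], [B → . y], [B' → . B], [D → . X f], [D → . x], [X → . D P] }  — shift
  I1: { [B' → B .] }  — accept
  I2: { [B → D . f], [P → . x x x], [P → . y y /], [X → D . P] }  — shift
  I3: { [D → X . f] }  — shift
  I4: { [D → x .] }  — reduce
  I5: { [B → y .] }  — reduce
  I6: { [D → X f .] }  — reduce
  I7: { [X → D P .] }  — reduce
  I8: { [B → D f .] }  — reduce
  I9: { [P → x . x x] }  — shift
  I10: { [P → y . y /] }  — shift
  I11: { [P → y y . /] }  — shift
  I12: { [P → y y / .] }  — reduce
  I13: { [P → x x . x] }  — shift
  I14: { [P → x x x .] }  — reduce

No state contains both a complete item and a shift item.

Answer: No shift-reduce conflicts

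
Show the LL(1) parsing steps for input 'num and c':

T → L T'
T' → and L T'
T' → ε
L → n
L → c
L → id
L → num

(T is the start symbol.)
Stack is shown with the top on the left.

Stack       Input        Action
-------------------------------
T $         num and c $  output T → L T'
L T' $      num and c $  output L → num
num T' $    num and c $  match 'num'
T' $        and c $      output T' → and L T'
and L T' $  and c $      match 'and'
L T' $      c $          output L → c
c T' $      c $          match 'c'
T' $        $            output T' → ε
$           $            accept

The string is accepted.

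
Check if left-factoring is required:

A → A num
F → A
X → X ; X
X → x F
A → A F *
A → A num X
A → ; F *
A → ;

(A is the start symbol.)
Left-factoring is needed when two productions for the same non-terminal
share a common prefix on the right-hand side.

Productions for A:
  A → A num
  A → A F *
  A → A num X
  A → ; F *
  A → ;
Productions for X:
  X → X ; X
  X → x F

Found common prefix 'A' in productions for A
Found common prefix ';' in productions for A

Answer: Yes, A has productions with common prefix 'A'; A has productions with common prefix ';'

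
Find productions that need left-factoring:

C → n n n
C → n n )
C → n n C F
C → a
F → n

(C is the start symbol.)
Left-factoring is needed when two productions for the same non-terminal
share a common prefix on the right-hand side.

Productions for C:
  C → n n n
  C → n n )
  C → n n C F
  C → a

Found common prefix 'n n' in productions for C

Answer: Yes, C has productions with common prefix 'n n'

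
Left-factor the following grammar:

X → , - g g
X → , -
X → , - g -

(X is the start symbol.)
X → , - X'
X' → g X''
X'' → g
X'' → -
X' → ε

Left-factoring transforms A → αβ₁ | αβ₂ into A → αA' and A' → β₁ | β₂
(α is the longest common prefix among the alternatives). Repeat until
no nonterminal has two alternatives with a common prefix.

Round 1: X has alternatives sharing prefix ', -'. Introduce X': X → , - X'
  Add: X' → g g
  Add: X' → ε
  Add: X' → g -

Round 2: X' has alternatives sharing prefix 'g'. Introduce X'': X' → g X''
  Add: X'' → g
  Add: X'' → -

No remaining common prefixes — done.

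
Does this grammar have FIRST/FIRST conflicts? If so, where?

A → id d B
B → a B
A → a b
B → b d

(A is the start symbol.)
No FIRST/FIRST conflicts.

Productions for A:
  A → id d B: FIRST = { 'id' }
  A → a b: FIRST = { 'a' }
Productions for B:
  B → a B: FIRST = { 'a' }
  B → b d: FIRST = { 'b' }

All alternatives of each non-terminal have pairwise disjoint FIRST sets.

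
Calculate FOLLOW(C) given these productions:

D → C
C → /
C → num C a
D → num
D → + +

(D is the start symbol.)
{ $, 'a' }

In D → C: C is at the end, add FOLLOW(D)
In C → num C a: C is followed by a, add FIRST(a) \ {ε} = { 'a' }

The FOLLOW sets referred to above (computed the same way, to a fixed point):
  FOLLOW(D) = { $ }

Taking the union: FOLLOW(C) = { $, 'a' }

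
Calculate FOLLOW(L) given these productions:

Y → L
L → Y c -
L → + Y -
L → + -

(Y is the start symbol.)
To compute FOLLOW(L), find every occurrence of L on a right-hand side N → α L β: add FIRST(β) \ {ε}, and if β is empty or nullable also add FOLLOW(N). Iterate to a fixed point.

In Y → L: L is at the end, add FOLLOW(Y)

The FOLLOW sets referred to above (computed the same way, to a fixed point):
  FOLLOW(Y) = { $, '-', 'c' }

Taking the union: FOLLOW(L) = { $, '-', 'c' }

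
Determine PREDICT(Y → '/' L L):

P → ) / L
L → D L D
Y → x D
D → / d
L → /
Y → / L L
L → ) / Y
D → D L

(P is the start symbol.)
{ '/' }

PREDICT(Y → '/' L L) = (FIRST(RHS) \ {ε}) ∪ (FOLLOW(Y) if ε ∈ FIRST(RHS), i.e. RHS ⇒* ε)
FIRST('/' L L) = { '/' }
ε ∉ FIRST('/' L L), so FOLLOW(Y) is not added.
PREDICT(Y → '/' L L) = { '/' }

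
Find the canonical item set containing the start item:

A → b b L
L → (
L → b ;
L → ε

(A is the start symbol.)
First, augment the grammar with A' → A
I₀ = CLOSURE({ [A' → . A] }):
  [A' → . A] has the dot before A: add [A → . b b L]
No further items can be added.

I₀ = { [A → . b b L], [A' → . A] }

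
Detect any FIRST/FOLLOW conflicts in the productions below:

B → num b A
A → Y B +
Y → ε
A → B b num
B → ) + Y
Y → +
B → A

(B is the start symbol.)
A FIRST/FOLLOW conflict occurs when a non-terminal N has a nullable alternative N → β (β ⇒* ε) and another alternative N → α with FIRST(α) ∩ FOLLOW(N) ≠ ∅: on such a lookahead the parser cannot decide between expanding α and letting N vanish via β.

Nullable non-terminals: Y.

Y: nullable alternative(s) Y → ε; FOLLOW(Y) = { $, ')', '+', 'b', 'num' }
  Y → ε: FIRST \ {ε} = { } — this is the only nullable alternative, skip
  Y → +: FIRST \ {ε} = { '+' } — overlaps FOLLOW(Y) on { '+' }: CONFLICT

A, B have no nullable alternative, so no FIRST/FOLLOW check is needed there.

So the grammar has 1 FIRST/FOLLOW conflict (marked CONFLICT above).

Answer: Yes. Y → '+' with FOLLOW(Y) on { '+' }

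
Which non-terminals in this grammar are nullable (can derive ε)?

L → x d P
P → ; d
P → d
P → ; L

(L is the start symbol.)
A non-terminal is nullable if it can derive ε (the empty string): either it has an ε-production, or it has a production whose right-hand side consists entirely of nullable non-terminals.

There are no ε-productions, so no non-terminal can derive ε.
No non-terminals are nullable.

Answer: None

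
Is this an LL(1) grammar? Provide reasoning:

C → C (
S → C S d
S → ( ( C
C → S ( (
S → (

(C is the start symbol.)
Relevant sets:
  FIRST(C) = { '(' }
  FIRST(S) = { '(' }

For C:
  PREDICT(C → C '(') = { '(' }
  PREDICT(C → S '(' '(') = { '(' }
For S:
  PREDICT(S → C S d) = { '(' }
  PREDICT(S → '(' '(' C) = { '(' }
  PREDICT(S → '(') = { '(' }

Conflict found: Predict set conflict for C: { '(' }
The grammar is NOT LL(1).

Answer: No. Predict set conflict for C: { '(' }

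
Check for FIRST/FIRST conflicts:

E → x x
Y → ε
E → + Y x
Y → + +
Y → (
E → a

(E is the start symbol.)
No FIRST/FIRST conflicts.

Productions for E:
  E → x x: FIRST = { 'x' }
  E → + Y x: FIRST = { '+' }
  E → a: FIRST = { 'a' }
Productions for Y:
  Y → ε: FIRST = { ε }
  Y → + +: FIRST = { '+' }
  Y → (: FIRST = { '(' }

All alternatives of each non-terminal have pairwise disjoint FIRST sets.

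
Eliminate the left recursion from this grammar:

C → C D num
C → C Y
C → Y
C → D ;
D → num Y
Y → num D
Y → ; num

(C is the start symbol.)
C → Y C'
C → D ; C'
C' → D num C'
C' → Y C'
C' → ε
D → num Y
Y → num D
Y → ; num

C is directly left-recursive. The standard transformation for
  A → A α₁ | ... | A α_m | β₁ | ... | β_n
is
  A  → β₁ A' | ... | β_n A'
  A' → α₁ A' | ... | α_m A' | ε

C → Y becomes C → Y C'
C → D ; becomes C → D ; C'
C → C D num becomes C' → D num C'
C → C Y becomes C' → Y C'
Add C' → ε

Productions for other non-terminals are unchanged:
  D → num Y
  Y → num D
  Y → ; num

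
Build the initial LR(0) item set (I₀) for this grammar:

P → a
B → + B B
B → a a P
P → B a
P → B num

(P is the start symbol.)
{ [B → . + B B], [B → . a a P], [P → . B a], [P → . B num], [P → . a], [P' → . P] }

First, augment the grammar with P' → P
I₀ = CLOSURE({ [P' → . P] }):
  [P' → . P] has the dot before P: add [P → . a], [P → . B a], [P → . B num]
  [P → . B a] has the dot before B: add [B → . + B B], [B → . a a P]
No further items can be added.

I₀ = { [B → . + B B], [B → . a a P], [P → . B a], [P → . B num], [P → . a], [P' → . P] }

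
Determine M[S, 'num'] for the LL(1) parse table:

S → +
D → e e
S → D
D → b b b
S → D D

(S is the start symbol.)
To find M[S, 'num'], we find productions for S where 'num' is in the predict set (PREDICT(N → α) = (FIRST(α) \ {ε}) ∪ (FOLLOW(N) if α ⇒* ε)).

Relevant sets:
  FIRST(D) = { 'b', 'e' }

S → +: PREDICT = { '+' }
S → D: PREDICT = { 'b', 'e' }
S → D D: PREDICT = { 'b', 'e' }

M[S, 'num'] is empty (no production applies)

Answer: Empty (error entry)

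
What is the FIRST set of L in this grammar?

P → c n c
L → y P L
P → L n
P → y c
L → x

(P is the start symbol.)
{ 'x', 'y' }

To compute FIRST(L), examine every production with L on the left-hand side, reading each right-hand side left to right until a non-nullable symbol is reached.

From L → y P L:
  - y is a terminal: add 'y' and stop
From L → x:
  - x is a terminal: add 'x' and stop

Collecting: FIRST(L) = { 'x', 'y' }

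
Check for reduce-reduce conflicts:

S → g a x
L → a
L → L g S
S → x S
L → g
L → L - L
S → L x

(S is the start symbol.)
A reduce-reduce conflict occurs when an LR(0) state has two complete items [A → α .] and [B → β .] — both call for a reduction, and with no lookahead the parser cannot choose between them.

Augment with S' → S and build the canonical LR(0) collection (I0 = CLOSURE({[S' → . S]}), then GOTO on every symbol after a dot until no new states appear). It has 15 states:
  I0: { [L → . L - L], [L → . L g S], [L → . a], [L → . g], [S → . L x], [S → . g a x], [S → . x S], [S' → . S] }  — shift
  I1: { [L → L . - L], [L → L . g S], [S → L . x] }  — shift
  I2: { [S' → S .] }  — accept
  I3: { [L → a .] }  — reduce
  I4: { [L → g .], [S → g . a x] }  — shift, reduce
  I5: { [L → . L - L], [L → . L g S], [L → . a], [L → . g], [S → . L x], [S → . g a x], [S → . x S], [S → x . S] }  — shift
  I6: { [S → x S .] }  — reduce
  I7: { [S → g a . x] }  — shift
  I8: { [S → g a x .] }  — reduce
  I9: { [L → . L - L], [L → . L g S], [L → . a], [L → . g], [L → L - . L] }  — shift
  I10: { [L → . L - L], [L → . L g S], [L → . a], [L → . g], [L → L g . S], [S → . L x], [S → . g a x], [S → . x S] }  — shift
  I11: { [S → L x .] }  — reduce
  I12: { [L → L g S .] }  — reduce
  I13: { [L → L - L .], [L → L . - L], [L → L . g S] }  — shift, reduce
  I14: { [L → g .] }  — reduce

No state contains more than one complete item.

Answer: No reduce-reduce conflicts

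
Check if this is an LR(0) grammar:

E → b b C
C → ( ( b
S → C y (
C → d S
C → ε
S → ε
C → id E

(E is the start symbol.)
A grammar is LR(0) if no state in the canonical LR(0) collection has:
  - both a shift item (dot before a terminal) and a complete item (shift-reduce conflict), or
  - two or more complete items (reduce-reduce conflict; the accept item [E' → E .] counts as a complete item here).

Augment with E' → E and build the canonical LR(0) collection (I0 = CLOSURE({[E' → . E]}), then GOTO on every symbol after a dot until no new states appear). It has 15 states:
  I0: { [E → . b b C], [E' → . E] }  — shift
  I1: { [E' → E .] }  — accept
  I2: { [E → b . b C] }  — shift
  I3: { [C → . ( ( b], [C → . d S], [C → . id E], [C → .], [E → b b . C] }  — shift, reduce
  I4: { [C → ( . ( b] }  — shift
  I5: { [E → b b C .] }  — reduce
  I6: { [C → . ( ( b], [C → . d S], [C → . id E], [C → .], [C → d . S], [S → . C y (], [S → .] }  — shift, 2 reduces
  I7: { [C → id . E], [E → . b b C] }  — shift
  I8: { [C → id E .] }  — reduce
  I9: { [S → C . y (] }  — shift
  I10: { [C → d S .] }  — reduce
  I11: { [S → C y . (] }  — shift
  I12: { [S → C y ( .] }  — reduce
  I13: { [C → ( ( . b] }  — shift
  I14: { [C → ( ( b .] }  — reduce

Conflict in state I3:
  Shift-reduce conflict between [C → .] and [C → . ( ( b]
So the grammar is NOT LR(0).

Answer: No. Shift-reduce conflict between [C → .] and [C → . ( ( b]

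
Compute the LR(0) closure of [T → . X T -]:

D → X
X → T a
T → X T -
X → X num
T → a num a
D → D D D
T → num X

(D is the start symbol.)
{ [T → . X T -], [T → . a num a], [T → . num X], [X → . T a], [X → . X num] }

To compute CLOSURE, for each item [A → α.Bβ] where B is a non-terminal, add [B → .γ] for all productions B → γ; repeat for the newly added items until nothing changes.

Start with: [T → . X T -]
  [T → . X T -] has the dot before X: add [X → . T a], [X → . X num]
  [X → . T a] has the dot before T: add [T → . a num a], [T → . num X]
No further items can be added.

CLOSURE = { [T → . X T -], [T → . a num a], [T → . num X], [X → . T a], [X → . X num] }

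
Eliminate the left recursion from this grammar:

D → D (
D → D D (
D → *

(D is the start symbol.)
D is directly left-recursive. The standard transformation for
  A → A α₁ | ... | A α_m | β₁ | ... | β_n
is
  A  → β₁ A' | ... | β_n A'
  A' → α₁ A' | ... | α_m A' | ε

D → * becomes D → * D'
D → D ( becomes D' → ( D'
D → D D ( becomes D' → D ( D'
Add D' → ε

Resulting grammar:
D → * D'
D' → ( D'
D' → D ( D'
D' → ε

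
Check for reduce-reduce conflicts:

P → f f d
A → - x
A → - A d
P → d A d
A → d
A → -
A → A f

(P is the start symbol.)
A reduce-reduce conflict occurs when an LR(0) state has two complete items [A → α .] and [B → β .] — both call for a reduction, and with no lookahead the parser cannot choose between them.

Augment with P' → P and build the canonical LR(0) collection (I0 = CLOSURE({[P' → . P]}), then GOTO on every symbol after a dot until no new states appear). It has 14 states:
  I0: { [P → . d A d], [P → . f f d], [P' → . P] }  — shift
  I1: { [P' → P .] }  — accept
  I2: { [A → . - A d], [A → . - x], [A → . -], [A → . A f], [A → . d], [P → d . A d] }  — shift
  I3: { [P → f . f d] }  — shift
  I4: { [P → f f . d] }  — shift
  I5: { [P → f f d .] }  — reduce
  I6: { [A → - . A d], [A → - . x], [A → - .], [A → . - A d], [A → . - x], [A → . -], [A → . A f], [A → . d] }  — shift, reduce
  I7: { [A → A . f], [P → d A . d] }  — shift
  I8: { [A → d .] }  — reduce
  I9: { [P → d A d .] }  — reduce
  I10: { [A → A f .] }  — reduce
  I11: { [A → - A . d], [A → A . f] }  — shift
  I12: { [A → - x .] }  — reduce
  I13: { [A → - A d .] }  — reduce

No state contains more than one complete item.

Answer: No reduce-reduce conflicts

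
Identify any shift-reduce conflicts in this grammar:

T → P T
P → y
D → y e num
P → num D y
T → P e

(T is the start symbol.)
A shift-reduce conflict occurs when an LR(0) state has both:
  - a complete (reduce) item [A → α .] (dot at the end), and
  - a shift item [B → β . c γ] (dot before a terminal).

Augment with T' → T and build the canonical LR(0) collection (I0 = CLOSURE({[T' → . T]}), then GOTO on every symbol after a dot until no new states appear). It has 12 states:
  I0: { [P → . num D y], [P → . y], [T → . P T], [T → . P e], [T' → . T] }  — shift
  I1: { [P → . num D y], [P → . y], [T → . P T], [T → . P e], [T → P . T], [T → P . e] }  — shift
  I2: { [T' → T .] }  — accept
  I3: { [D → . y e num], [P → num . D y] }  — shift
  I4: { [P → y .] }  — reduce
  I5: { [P → num D . y] }  — shift
  I6: { [D → y . e num] }  — shift
  I7: { [D → y e . num] }  — shift
  I8: { [D → y e num .] }  — reduce
  I9: { [P → num D y .] }  — reduce
  I10: { [T → P T .] }  — reduce
  I11: { [T → P e .] }  — reduce

No state contains both a complete item and a shift item.

Answer: No shift-reduce conflicts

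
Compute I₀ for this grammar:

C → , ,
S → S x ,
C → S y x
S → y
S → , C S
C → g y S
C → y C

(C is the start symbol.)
{ [C → . , ,], [C → . S y x], [C → . g y S], [C → . y C], [C' → . C], [S → . , C S], [S → . S x ,], [S → . y] }

First, augment the grammar with C' → C
I₀ = CLOSURE({ [C' → . C] }):
  [C' → . C] has the dot before C: add [C → . , ,], [C → . S y x], [C → . g y S], [C → . y C]
  [C → . S y x] has the dot before S: add [S → . S x ,], [S → . y], [S → . , C S]
No further items can be added.

I₀ = { [C → . , ,], [C → . S y x], [C → . g y S], [C → . y C], [C' → . C], [S → . , C S], [S → . S x ,], [S → . y] }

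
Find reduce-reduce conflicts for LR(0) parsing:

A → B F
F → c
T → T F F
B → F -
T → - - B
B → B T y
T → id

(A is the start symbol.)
A reduce-reduce conflict occurs when an LR(0) state has two complete items [A → α .] and [B → β .] — both call for a reduction, and with no lookahead the parser cannot choose between them.

Augment with A' → A and build the canonical LR(0) collection (I0 = CLOSURE({[A' → . A]}), then GOTO on every symbol after a dot until no new states appear). It has 15 states:
  I0: { [A → . B F], [A' → . A], [B → . B T y], [B → . F -], [F → . c] }  — shift
  I1: { [A' → A .] }  — accept
  I2: { [A → B . F], [B → B . T y], [F → . c], [T → . - - B], [T → . T F F], [T → . id] }  — shift
  I3: { [B → F . -] }  — shift
  I4: { [F → c .] }  — reduce
  I5: { [B → F - .] }  — reduce
  I6: { [T → - . - B] }  — shift
  I7: { [A → B F .] }  — reduce
  I8: { [B → B T . y], [F → . c], [T → T . F F] }  — shift
  I9: { [T → id .] }  — reduce
  I10: { [F → . c], [T → T F . F] }  — shift
  I11: { [B → B T y .] }  — reduce
  I12: { [T → T F F .] }  — reduce
  I13: { [B → . B T y], [B → . F -], [F → . c], [T → - - . B] }  — shift
  I14: { [B → B . T y], [T → - - B .], [T → . - - B], [T → . T F F], [T → . id] }  — shift, reduce

No state contains more than one complete item.

Answer: No reduce-reduce conflicts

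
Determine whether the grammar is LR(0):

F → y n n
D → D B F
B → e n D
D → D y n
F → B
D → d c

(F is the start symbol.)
Augment with F' → F and build the canonical LR(0) collection (I0 = CLOSURE({[F' → . F]}), then GOTO on every symbol after a dot until no new states appear). It has 15 states:
  I0: { [B → . e n D], [F → . B], [F → . y n n], [F' → . F] }  — shift
  I1: { [F → B .] }  — reduce
  I2: { [F' → F .] }  — accept
  I3: { [B → e . n D] }  — shift
  I4: { [F → y . n n] }  — shift
  I5: { [F → y n . n] }  — shift
  I6: { [F → y n n .] }  — reduce
  I7: { [B → e n . D], [D → . D B F], [D → . D y n], [D → . d c] }  — shift
  I8: { [B → . e n D], [B → e n D .], [D → D . B F], [D → D . y n] }  — shift, reduce
  I9: { [D → d . c] }  — shift
  I10: { [D → d c .] }  — reduce
  I11: { [B → . e n D], [D → D B . F], [F → . B], [F → . y n n] }  — shift
  I12: { [D → D y . n] }  — shift
  I13: { [D → D y n .] }  — reduce
  I14: { [D → D B F .] }  — reduce

Conflict in state I8:
  Shift-reduce conflict between [B → e n D .] and [B → . e n D]
So the grammar is NOT LR(0).

Answer: No. Shift-reduce conflict between [B → e n D .] and [B → . e n D]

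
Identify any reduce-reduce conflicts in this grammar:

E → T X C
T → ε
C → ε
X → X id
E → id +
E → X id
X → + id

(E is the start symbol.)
Augment with E' → E and build the canonical LR(0) collection (I0 = CLOSURE({[E' → . E]}), then GOTO on every symbol after a dot until no new states appear). It has 12 states:
  I0: { [E → . T X C], [E → . X id], [E → . id +], [E' → . E], [T → .], [X → . + id], [X → . X id] }  — shift, reduce
  I1: { [X → + . id] }  — shift
  I2: { [E' → E .] }  — accept
  I3: { [E → T . X C], [X → . + id], [X → . X id] }  — shift
  I4: { [E → X . id], [X → X . id] }  — shift
  I5: { [E → id . +] }  — shift
  I6: { [E → id + .] }  — reduce
  I7: { [E → X id .], [X → X id .] }  — 2 reduces
  I8: { [C → .], [E → T X . C], [X → X . id] }  — shift, reduce
  I9: { [E → T X C .] }  — reduce
  I10: { [X → X id .] }  — reduce
  I11: { [X → + id .] }  — reduce

I7 contains complete items [E → X id .], [X → X id .] — reduce-reduce conflict.

Answer: Yes — I7: [E → X id .] vs [X → X id .]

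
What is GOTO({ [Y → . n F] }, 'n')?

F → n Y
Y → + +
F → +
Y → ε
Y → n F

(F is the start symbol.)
{ [F → . +], [F → . n Y], [Y → n . F] }

GOTO(I, 'n') = CLOSURE({ [A → αX.β] : [A → α.Xβ] ∈ I, X = 'n' })

Items with dot before 'n', with the dot advanced:
  [Y → . n F] → [Y → n . F]
Closure of the advanced items:
  [Y → n . F] has the dot before F: add [F → . n Y], [F → . +]

GOTO = { [F → . +], [F → . n Y], [Y → n . F] }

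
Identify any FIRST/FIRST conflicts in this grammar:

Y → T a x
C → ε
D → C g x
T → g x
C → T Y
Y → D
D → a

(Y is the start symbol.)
Yes. Y → T a x / Y → D on { 'g' }

FIRST sets of the non-terminals at (or reachable through a nullable prefix from) the front of some alternative:
  FIRST(T) = { 'g' }
  FIRST(D) = { 'a', 'g' }
  FIRST(C) = { 'g', ε }

Productions for Y:
  Y → T a x: FIRST = { 'g' }
  Y → D: FIRST = { 'a', 'g' }
Productions for C:
  C → ε: FIRST = { ε }
  C → T Y: FIRST = { 'g' }
Productions for D:
  D → C g x: FIRST = { 'g' }
  D → a: FIRST = { 'a' }
T has only one production, so no FIRST/FIRST conflict is possible there.

Conflict for Y: Y → T a x and Y → D
  Overlap: { 'g' }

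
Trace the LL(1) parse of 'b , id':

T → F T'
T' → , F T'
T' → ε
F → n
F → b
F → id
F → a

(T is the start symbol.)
Stack is shown with the top on the left.

Stack     Input     Action
--------------------------
T $       b , id $  output T → F T'
F T' $    b , id $  output F → b
b T' $    b , id $  match 'b'
T' $      , id $    output T' → , F T'
, F T' $  , id $    match ','
F T' $    id $      output F → id
id T' $   id $      match 'id'
T' $      $         output T' → ε
$         $         accept

The string is accepted.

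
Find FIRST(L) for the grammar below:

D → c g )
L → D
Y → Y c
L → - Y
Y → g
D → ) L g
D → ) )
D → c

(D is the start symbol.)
{ ')', '-', 'c' }

FIRST sets of the other non-terminals involved (by the same procedure, iterated to a fixed point):
  FIRST(D) = { ')', 'c' }

From L → D:
  - D is a non-terminal: add FIRST(D) \ {ε} = { ')', 'c' }
    D is not nullable, so stop
From L → - Y:
  - '-' is a terminal: add '-' and stop

Collecting: FIRST(L) = { ')', '-', 'c' }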